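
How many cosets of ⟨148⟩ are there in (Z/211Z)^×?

ord(148) | φ(211) = 211 − 1 = 210 = 2 · 3 · 5 · 7.
Divisors of 210: 1, 2, 3, 5, 6, 7, 10, 14, 15, 21, 30, 35, 42, 70, 105, 210.
Check 148^d mod 211 for each divisor in increasing order:
148^1 ≡ 148 (mod 211)
148^2 ≡ 171 (mod 211)
148^3 ≡ 199 (mod 211)
148^5 ≡ 58 (mod 211)
148^6 ≡ 144 (mod 211)
148^7 ≡ 1 (mod 211) ✓
Thus |⟨148⟩| = ord(148) = 7.
Index = |(Z/211Z)^×| / |⟨148⟩| = 210 / 7 = 30.

30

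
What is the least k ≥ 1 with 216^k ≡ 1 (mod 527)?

16

The order of 216 must divide φ(527) = φ(17·31) = (17−1)·(31−1) = 16·30 = 480 = 2^5 · 3 · 5.
Divisors of 480: 1, 2, 3, 4, 5, 6, 8, 10, 12, 15, 16, 20, 24, 30, 32, 40, 48, 60, 80, 96, 120, 160, 240, 480.
Test each divisor d:
216^1 ≡ 216
216^2 ≡ 280
216^3 ≡ 402
216^4 ≡ 404
216^5 ≡ 309
216^6 ≡ 342
216^8 ≡ 373
216^10 ≡ 94
216^12 ≡ 497
216^15 ≡ 61
216^16 ≡ 1
So ord_527(216) = 16.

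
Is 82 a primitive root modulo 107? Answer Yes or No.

φ(107) = 107 − 1 = 106 = 2 · 53.
It suffices to check that the order of 82 is not a proper divisor of 106: compute 82^(106/q) for q ∈ {2, 53}.
82^53 ≡ 106 (mod 107)  [q = 2: ≢ 1 ✓]
82^2 ≡ 90 (mod 107)  [q = 53: ≢ 1 ✓]
All checks pass, so 82 has order 106 and is a primitive root modulo 107.

Yes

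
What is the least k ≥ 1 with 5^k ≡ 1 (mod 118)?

29

ord(5) | φ(118) = φ(2)·φ(59) = 1·58 = 58 = 2 · 29.
Divisors of 58: 1, 2, 29, 58.
Evaluate successive powers at the divisors of 58:
5^1 ≡ 5
5^2 ≡ 25
5^29 ≡ 1
Therefore the multiplicative order of 5 modulo 118 is 29.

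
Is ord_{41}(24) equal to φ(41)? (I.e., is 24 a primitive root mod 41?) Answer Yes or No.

Yes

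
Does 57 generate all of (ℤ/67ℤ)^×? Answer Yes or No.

φ(67) = 67 − 1 = 66 = 2 · 3 · 11.
An element g generates (Z/67Z)^× iff g^(66/q) ≢ 1 (mod 67) for each prime q ∈ {2, 3, 11}.
57^33 ≡ 66 (mod 67)  [q = 2: ≢ 1 ✓]
57^22 ≡ 37 (mod 67)  [q = 3: ≢ 1 ✓]
57^6 ≡ 25 (mod 67)  [q = 11: ≢ 1 ✓]
None equal 1, so ord_67(57) = 66: 57 is a primitive root.

Yes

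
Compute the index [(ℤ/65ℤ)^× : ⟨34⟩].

Since 34 ∈ (Z/65Z)^×, its order divides φ(65) = φ(5·13) = (5−1)·(13−1) = 4·12 = 48 = 2^4 · 3.
Divisors of 48: 1, 2, 3, 4, 6, 8, 12, 16, 24, 48.
Test each divisor d:
34^1 ≡ 34
34^2 ≡ 51
34^3 ≡ 44
34^4 ≡ 1
So ord_65(34) = 4, hence |⟨34⟩| = 4.
[(Z/65Z)^× : ⟨34⟩] = 48/4 = 12.

12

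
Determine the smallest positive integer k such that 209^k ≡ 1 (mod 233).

ord(209) | φ(233) = 233 − 1 = 232 = 2^3 · 29.
Divisors of 232: 1, 2, 4, 8, 29, 58, 116, 232.
Test each divisor d:
209^1 ≡ 209 (mod 233)
209^2 ≡ 110 (mod 233)
209^4 ≡ 217 (mod 233)
209^8 ≡ 23 (mod 233)
209^29 ≡ 12 (mod 233)
209^58 ≡ 144 (mod 233)
209^116 ≡ 232 (mod 233)
209^232 ≡ 1 (mod 233) ✓
So ord_233(209) = 232.

232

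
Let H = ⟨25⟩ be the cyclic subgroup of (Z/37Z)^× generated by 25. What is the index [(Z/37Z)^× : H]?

2

Since 25 ∈ (Z/37Z)^×, its order divides φ(37) = 37 − 1 = 36 = 2^2 · 3^2.
Divisors of 36: 1, 2, 3, 4, 6, 9, 12, 18, 36.
Test each divisor d:
25^1 ≡ 25 (mod 37)
25^2 ≡ 33 (mod 37)
25^3 ≡ 11 (mod 37)
25^4 ≡ 16 (mod 37)
25^6 ≡ 10 (mod 37)
25^9 ≡ 36 (mod 37)
25^12 ≡ 26 (mod 37)
25^18 ≡ 1 (mod 37) ✓
So ord_37(25) = 18, hence |⟨25⟩| = 18.
Index = |(Z/37Z)^×| / |⟨25⟩| = 36 / 18 = 2.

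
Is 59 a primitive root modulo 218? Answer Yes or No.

φ(218) = φ(2)·φ(109) = 1·108 = 108 = 2^2 · 3^3.
59 is a primitive root mod 218 iff 59^(φ(218)/q) ≢ 1 for every prime q | φ(218), i.e. q ∈ {2, 3}.
59^54 ≡ 217 (mod 218)  [q = 2: ≢ 1 ✓]
59^36 ≡ 45 (mod 218)  [q = 3: ≢ 1 ✓]
All checks pass, so 59 has order 108 and is a primitive root modulo 218.

Yes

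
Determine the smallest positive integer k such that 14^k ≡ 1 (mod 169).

The order of 14 must divide φ(169) = φ(13^2) = 13·(13−1) = 156 = 2^2 · 3 · 13.
Divisors of 156: 1, 2, 3, 4, 6, 12, 13, 26, 39, 52, 78, 156.
Check 14^d mod 169 for each divisor in increasing order:
14^1 ≡ 14
14^2 ≡ 27
14^3 ≡ 40
14^4 ≡ 53
14^6 ≡ 79
14^12 ≡ 157
14^13 ≡ 1
The smallest such exponent is 13, so the order of 14 is 13.

13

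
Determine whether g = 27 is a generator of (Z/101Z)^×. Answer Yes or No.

Yes

φ(101) = 101 − 1 = 100 = 2^2 · 5^2.
An element g generates (Z/101Z)^× iff g^(100/q) ≢ 1 (mod 101) for each prime q ∈ {2, 5}.
27^50 ≡ 100 (mod 101)  [q = 2: ≢ 1 ✓]
27^20 ≡ 36 (mod 101)  [q = 5: ≢ 1 ✓]
All checks pass, so 27 has order 100 and is a primitive root modulo 101.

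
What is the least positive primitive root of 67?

φ(67) = 67 − 1 = 66 = 2 · 3 · 11.
g is a primitive root iff g^(66/q) ≢ 1 (mod 67) for each prime q ∈ {2, 3, 11}.
g = 2: 2^33 ≡ 66; 2^22 ≡ 37; 2^6 ≡ 64 — none is 1, so 2 is a primitive root.
So 2 is the smallest generator of (Z/67Z)^×.

2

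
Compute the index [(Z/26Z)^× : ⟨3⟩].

ord(3) | φ(26) = φ(2)·φ(13) = 1·12 = 12 = 2^2 · 3.
Divisors of 12: 1, 2, 3, 4, 6, 12.
Compute 3^d (mod 26) for the divisors d until we hit 1:
3^1 ≡ 3 (mod 26)
3^2 ≡ 9 (mod 26)
3^3 ≡ 1 (mod 26) ✓
The order of 3 is 3, so the subgroup it generates has 3 elements.
[(Z/26Z)^× : ⟨3⟩] = 12/3 = 4.

4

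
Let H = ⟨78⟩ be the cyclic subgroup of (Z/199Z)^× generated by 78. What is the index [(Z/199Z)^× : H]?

ord(78) | φ(199) = 199 − 1 = 198 = 2 · 3^2 · 11.
Divisors of 198: 1, 2, 3, 6, 9, 11, 18, 22, 33, 66, 99, 198.
Check 78^d mod 199 for each divisor in increasing order:
78^1 ≡ 78 (mod 199)
78^2 ≡ 114 (mod 199)
78^3 ≡ 136 (mod 199)
78^6 ≡ 188 (mod 199)
78^9 ≡ 96 (mod 199)
78^11 ≡ 198 (mod 199)
78^18 ≡ 62 (mod 199)
78^22 ≡ 1 (mod 199) ✓
Thus |⟨78⟩| = ord(78) = 22.
The index is φ(199) / ord(78) = 198 / 22 = 9.

9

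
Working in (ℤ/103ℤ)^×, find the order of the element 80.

34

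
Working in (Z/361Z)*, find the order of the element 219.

Since 219 ∈ (Z/361Z)^×, its order divides φ(361) = φ(19^2) = 19·(19−1) = 342 = 2 · 3^2 · 19.
Divisors of 342: 1, 2, 3, 6, 9, 18, 19, 38, 57, 114, 171, 342.
Test each divisor d:
219^1 ≡ 219 (mod 361)
219^2 ≡ 309 (mod 361)
219^3 ≡ 164 (mod 361)
219^6 ≡ 182 (mod 361)
219^9 ≡ 246 (mod 361)
219^18 ≡ 229 (mod 361)
219^19 ≡ 333 (mod 361)
219^38 ≡ 62 (mod 361)
219^57 ≡ 69 (mod 361)
219^114 ≡ 68 (mod 361)
219^171 ≡ 360 (mod 361)
219^342 ≡ 1 (mod 361) ✓
Therefore the multiplicative order of 219 modulo 361 is 342.

342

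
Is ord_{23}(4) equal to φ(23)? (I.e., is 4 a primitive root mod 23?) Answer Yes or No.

No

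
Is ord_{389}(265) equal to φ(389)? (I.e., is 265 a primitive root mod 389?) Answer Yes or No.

φ(389) = 389 − 1 = 388 = 2^2 · 97.
Test 265^(388/q) mod 389 for each prime factor q of 388:
265^194 ≡ 388 (mod 389)  [q = 2: ≢ 1 ✓]
265^4 ≡ 13 (mod 389)  [q = 97: ≢ 1 ✓]
All checks pass, so 265 has order 388 and is a primitive root modulo 389.

Yes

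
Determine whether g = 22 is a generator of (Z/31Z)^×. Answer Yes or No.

Yes

φ(31) = 31 − 1 = 30 = 2 · 3 · 5.
22 is a primitive root mod 31 iff 22^(φ(31)/q) ≢ 1 for every prime q | φ(31), i.e. q ∈ {2, 3, 5}.
22^15 ≡ 30 (mod 31)  [q = 2: ≢ 1 ✓]
22^10 ≡ 5 (mod 31)  [q = 3: ≢ 1 ✓]
22^6 ≡ 8 (mod 31)  [q = 5: ≢ 1 ✓]
All checks pass, so 22 has order 30 and is a primitive root modulo 31.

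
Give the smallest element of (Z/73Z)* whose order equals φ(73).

5

φ(73) = 73 − 1 = 72 = 2^3 · 3^2.
Test candidates g = 2, 3, … against the prime factors q ∈ {2, 3} of φ(73): g is a generator iff g^(72/q) ≢ 1 for every such q.
g = 2: 2^36 ≡ 1 — hits 1, so not a primitive root.
g = 3: 3^36 ≡ 1 — hits 1, so not a primitive root.
g = 4: 4^36 ≡ 1 — hits 1, so not a primitive root.
g = 5: 5^36 ≡ 72; 5^24 ≡ 8 — none is 1, so 5 is a primitive root.
So 5 is the smallest generator of (Z/73Z)^×.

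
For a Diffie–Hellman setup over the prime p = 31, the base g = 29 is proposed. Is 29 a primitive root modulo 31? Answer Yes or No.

φ(31) = 31 − 1 = 30 = 2 · 3 · 5.
It suffices to check that the order of 29 is not a proper divisor of 30: compute 29^(30/q) for q ∈ {2, 3, 5}.
29^15 ≡ 30 (mod 31)  [q = 2: ≢ 1 ✓]
29^10 ≡ 1 (mod 31)  [q = 3: ≡ 1 ✗]
29^6 ≡ 2 (mod 31)  [q = 5: ≢ 1 ✓]
Since 29^10 ≡ 1, the order of 29 divides 10 < 30, so 29 is not a primitive root.

No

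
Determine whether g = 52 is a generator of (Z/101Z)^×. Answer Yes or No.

φ(101) = 101 − 1 = 100 = 2^2 · 5^2.
An element g generates (Z/101Z)^× iff g^(100/q) ≢ 1 (mod 101) for each prime q ∈ {2, 5}.
52^50 ≡ 1 (mod 101)  [q = 2: ≡ 1 ✗]
52^20 ≡ 87 (mod 101)  [q = 5: ≢ 1 ✓]
The check at q = 2 fails, so 52 generates a proper subgroup.

No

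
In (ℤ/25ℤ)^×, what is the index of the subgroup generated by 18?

The order of 18 must divide φ(25) = φ(5^2) = 5·(5−1) = 20 = 2^2 · 5.
Divisors of 20: 1, 2, 4, 5, 10, 20.
Compute 18^d (mod 25) for the divisors d until we hit 1:
18^1 ≡ 18 (mod 25)
18^2 ≡ 24 (mod 25)
18^4 ≡ 1 (mod 25) ✓
Thus |⟨18⟩| = ord(18) = 4.
The index is φ(25) / ord(18) = 20 / 4 = 5.

5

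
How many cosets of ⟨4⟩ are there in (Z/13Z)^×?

2

Since 4 ∈ (Z/13Z)^×, its order divides φ(13) = 13 − 1 = 12 = 2^2 · 3.
Divisors of 12: 1, 2, 3, 4, 6, 12.
Check 4^d mod 13 for each divisor in increasing order:
4^1 ≡ 4 (mod 13)
4^2 ≡ 3 (mod 13)
4^3 ≡ 12 (mod 13)
4^4 ≡ 9 (mod 13)
4^6 ≡ 1 (mod 13) ✓
The order of 4 is 6, so the subgroup it generates has 6 elements.
The index is φ(13) / ord(4) = 12 / 6 = 2.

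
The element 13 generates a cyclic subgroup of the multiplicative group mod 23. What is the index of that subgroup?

2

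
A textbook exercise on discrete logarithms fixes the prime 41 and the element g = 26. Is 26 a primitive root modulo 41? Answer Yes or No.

Yes

φ(41) = 41 − 1 = 40 = 2^3 · 5.
26 is a primitive root mod 41 iff 26^(φ(41)/q) ≢ 1 for every prime q | φ(41), i.e. q ∈ {2, 5}.
26^20 ≡ 40 (mod 41)  [q = 2: ≢ 1 ✓]
26^8 ≡ 18 (mod 41)  [q = 5: ≢ 1 ✓]
None equal 1, so ord_41(26) = 40: 26 is a primitive root.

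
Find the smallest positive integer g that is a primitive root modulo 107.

2

φ(107) = 107 − 1 = 106 = 2 · 53.
g is a primitive root iff g^(106/q) ≢ 1 (mod 107) for each prime q ∈ {2, 53}.
g = 2: 2^53 ≡ 106; 2^2 ≡ 4 — none is 1, so 2 is a primitive root.
So 2 is the smallest generator of (Z/107Z)^×.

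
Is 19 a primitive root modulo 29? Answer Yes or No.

Yes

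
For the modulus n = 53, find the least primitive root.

φ(53) = 53 − 1 = 52 = 2^2 · 13.
g is a primitive root iff g^(52/q) ≢ 1 (mod 53) for each prime q ∈ {2, 13}.
g = 2: 2^26 ≡ 52; 2^4 ≡ 16 — none is 1, so 2 is a primitive root.
So 2 is the smallest generator of (Z/53Z)^×.

2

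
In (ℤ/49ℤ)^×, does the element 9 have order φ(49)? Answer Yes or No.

φ(49) = φ(7^2) = 7·(7−1) = 42 = 2 · 3 · 7.
An element g generates (Z/49Z)^× iff g^(42/q) ≢ 1 (mod 49) for each prime q ∈ {2, 3, 7}.
9^21 ≡ 1 (mod 49)  [q = 2: ≡ 1 ✗]
9^14 ≡ 18 (mod 49)  [q = 3: ≢ 1 ✓]
9^6 ≡ 36 (mod 49)  [q = 7: ≢ 1 ✓]
9^21 ≡ 1 shows ord(9) | 21, strictly less than φ(49); not a primitive root.

No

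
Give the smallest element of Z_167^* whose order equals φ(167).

5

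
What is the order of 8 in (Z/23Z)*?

11

ord(8) | φ(23) = 23 − 1 = 22 = 2 · 11.
Divisors of 22: 1, 2, 11, 22.
Check 8^d mod 23 for each divisor in increasing order:
8^1 ≡ 8 (mod 23)
8^2 ≡ 18 (mod 23)
8^11 ≡ 1 (mod 23) ✓
Hence ord(8) = 11.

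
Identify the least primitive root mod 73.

φ(73) = 73 − 1 = 72 = 2^3 · 3^2.
Test candidates g = 2, 3, … against the prime factors q ∈ {2, 3} of φ(73): g is a generator iff g^(72/q) ≢ 1 for every such q.
g = 2: 2^36 ≡ 1 — hits 1, so not a primitive root.
g = 3: 3^36 ≡ 1 — hits 1, so not a primitive root.
g = 4: 4^36 ≡ 1 — hits 1, so not a primitive root.
g = 5: 5^36 ≡ 72; 5^24 ≡ 8 — none is 1, so 5 is a primitive root.
Hence the least primitive root of 73 is 5.

5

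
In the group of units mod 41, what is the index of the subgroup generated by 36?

Since 36 ∈ (Z/41Z)^×, its order divides φ(41) = 41 − 1 = 40 = 2^3 · 5.
Divisors of 40: 1, 2, 4, 5, 8, 10, 20, 40.
Check 36^d mod 41 for each divisor in increasing order:
36^1 ≡ 36 (mod 41)
36^2 ≡ 25 (mod 41)
36^4 ≡ 10 (mod 41)
36^5 ≡ 32 (mod 41)
36^8 ≡ 18 (mod 41)
36^10 ≡ 40 (mod 41)
36^20 ≡ 1 (mod 41) ✓
The order of 36 is 20, so the subgroup it generates has 20 elements.
[(Z/41Z)^× : ⟨36⟩] = 40/20 = 2.

2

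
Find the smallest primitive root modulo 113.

φ(113) = 113 − 1 = 112 = 2^4 · 7.
g is a primitive root iff g^(112/q) ≢ 1 (mod 113) for each prime q ∈ {2, 7}.
g = 2: 2^56 ≡ 1 — hits 1, so not a primitive root.
g = 3: 3^56 ≡ 112; 3^16 ≡ 49 — none is 1, so 3 is a primitive root.
The smallest primitive root modulo 113 is 3.

3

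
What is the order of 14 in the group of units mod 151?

150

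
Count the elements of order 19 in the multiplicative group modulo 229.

φ(229) = 229 − 1 = 228 = 2^2 · 3 · 19.
Since (Z/229Z)^× is cyclic of order 228, the number of elements of order d is φ(d) when d | 228 and 0 otherwise.
19 | 228, and φ(19) = 19 − 1 = 18.

18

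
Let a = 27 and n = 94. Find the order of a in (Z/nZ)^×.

The order of 27 must divide φ(94) = φ(2)·φ(47) = 1·46 = 46 = 2 · 23.
Divisors of 46: 1, 2, 23, 46.
Check 27^d mod 94 for each divisor in increasing order:
27^1 ≡ 27 (mod 94)
27^2 ≡ 71 (mod 94)
27^23 ≡ 1 (mod 94) ✓
So ord_94(27) = 23.

23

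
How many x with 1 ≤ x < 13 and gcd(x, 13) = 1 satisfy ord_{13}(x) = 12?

4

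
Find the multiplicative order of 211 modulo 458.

Since 211 ∈ (Z/458Z)^×, its order divides φ(458) = φ(2)·φ(229) = 1·228 = 228 = 2^2 · 3 · 19.
Divisors of 228: 1, 2, 3, 4, 6, 12, 19, 38, 57, 76, 114, 228.
Compute 211^d (mod 458) for the divisors d until we hit 1:
211^1 ≡ 211
211^2 ≡ 95
211^3 ≡ 351
211^4 ≡ 323
211^6 ≡ 457
211^12 ≡ 1
The smallest such exponent is 12, so the order of 211 is 12.

12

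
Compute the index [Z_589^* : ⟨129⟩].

30

Since 129 ∈ (Z/589Z)^×, its order divides φ(589) = φ(19·31) = (19−1)·(31−1) = 18·30 = 540 = 2^2 · 3^3 · 5.
Divisors of 540: 1, 2, 3, 4, 5, 6, 9, 10, 12, 15, 18, 20, 27, 30, 36, 45, 54, 60, 90, 108, 135, 180, 270, 540.
Compute 129^d (mod 589) for the divisors d until we hit 1:
129^1 ≡ 129 (mod 589)
129^2 ≡ 149 (mod 589)
129^3 ≡ 373 (mod 589)
129^4 ≡ 408 (mod 589)
129^5 ≡ 211 (mod 589)
129^6 ≡ 125 (mod 589)
129^9 ≡ 94 (mod 589)
129^10 ≡ 346 (mod 589)
129^12 ≡ 311 (mod 589)
129^15 ≡ 559 (mod 589)
129^18 ≡ 1 (mod 589) ✓
So ord_589(129) = 18, hence |⟨129⟩| = 18.
The index is φ(589) / ord(129) = 540 / 18 = 30.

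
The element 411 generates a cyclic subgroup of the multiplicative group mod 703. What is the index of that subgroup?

36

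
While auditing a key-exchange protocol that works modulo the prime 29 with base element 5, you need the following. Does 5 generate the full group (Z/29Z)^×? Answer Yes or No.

φ(29) = 29 − 1 = 28 = 2^2 · 7.
An element g generates (Z/29Z)^× iff g^(28/q) ≢ 1 (mod 29) for each prime q ∈ {2, 7}.
5^14 ≡ 1 (mod 29)  [q = 2: ≡ 1 ✗]
5^4 ≡ 16 (mod 29)  [q = 7: ≢ 1 ✓]
The check at q = 2 fails, so 5 generates a proper subgroup.

No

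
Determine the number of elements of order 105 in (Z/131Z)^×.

0

φ(131) = 131 − 1 = 130 = 2 · 5 · 13.
(Z/131Z)^× is cyclic (|G| = 130); a cyclic group of order m has exactly φ(d) elements of each order d | m, and none otherwise.
105 does not divide 130, so no element of (Z/131Z)^× has order 105.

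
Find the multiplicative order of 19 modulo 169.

12

The order of 19 must divide φ(169) = φ(13^2) = 13·(13−1) = 156 = 2^2 · 3 · 13.
Divisors of 156: 1, 2, 3, 4, 6, 12, 13, 26, 39, 52, 78, 156.
Test each divisor d:
19^1 ≡ 19
19^2 ≡ 23
19^3 ≡ 99
19^4 ≡ 22
19^6 ≡ 168
19^12 ≡ 1
Hence ord(19) = 12.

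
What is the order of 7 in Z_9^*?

3

Since 7 ∈ (Z/9Z)^×, its order divides φ(9) = φ(3^2) = 3·(3−1) = 6 = 2 · 3.
Divisors of 6: 1, 2, 3, 6.
Compute 7^d (mod 9) for the divisors d until we hit 1:
7^1 ≡ 7 (mod 9)
7^2 ≡ 4 (mod 9)
7^3 ≡ 1 (mod 9) ✓
So ord_9(7) = 3.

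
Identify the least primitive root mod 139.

2

φ(139) = 139 − 1 = 138 = 2 · 3 · 23.
Test candidates g = 2, 3, … against the prime factors q ∈ {2, 3, 23} of φ(139): g is a generator iff g^(138/q) ≢ 1 for every such q.
g = 2: 2^69 ≡ 138; 2^46 ≡ 96; 2^6 ≡ 64 — none is 1, so 2 is a primitive root.
So 2 is the smallest generator of (Z/139Z)^×.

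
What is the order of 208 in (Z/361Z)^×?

38

By Lagrange's theorem, ord_361(208) divides φ(361) = φ(19^2) = 19·(19−1) = 342 = 2 · 3^2 · 19.
Divisors of 342: 1, 2, 3, 6, 9, 18, 19, 38, 57, 114, 171, 342.
Evaluate successive powers at the divisors of 342:
208^1 ≡ 208 (mod 361)
208^2 ≡ 305 (mod 361)
208^3 ≡ 265 (mod 361)
208^6 ≡ 191 (mod 361)
208^9 ≡ 75 (mod 361)
208^18 ≡ 210 (mod 361)
208^19 ≡ 360 (mod 361)
208^38 ≡ 1 (mod 361) ✓
Therefore the multiplicative order of 208 modulo 361 is 38.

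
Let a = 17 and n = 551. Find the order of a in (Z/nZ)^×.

Since 17 ∈ (Z/551Z)^×, its order divides φ(551) = φ(19·29) = (19−1)·(29−1) = 18·28 = 504 = 2^3 · 3^2 · 7.
Divisors of 504: 1, 2, 3, 4, 6, 7, 8, 9, 12, 14, 18, 21, 24, 28, 36, 42, 56, 63, 72, 84, 126, 168, 252, 504.
Check 17^d mod 551 for each divisor in increasing order:
17^1 ≡ 17
17^2 ≡ 289
17^3 ≡ 505
17^4 ≡ 320
17^6 ≡ 463
17^7 ≡ 157
17^8 ≡ 465
17^9 ≡ 191
17^12 ≡ 30
17^14 ≡ 405
17^18 ≡ 115
17^21 ≡ 220
17^24 ≡ 349
17^28 ≡ 378
17^36 ≡ 1
The smallest such exponent is 36, so the order of 17 is 36.

36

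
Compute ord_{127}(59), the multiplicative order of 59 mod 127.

ord(59) | φ(127) = 127 − 1 = 126 = 2 · 3^2 · 7.
Divisors of 126: 1, 2, 3, 6, 7, 9, 14, 18, 21, 42, 63, 126.
Evaluate successive powers at the divisors of 126:
59^1 ≡ 59 (mod 127)
59^2 ≡ 52 (mod 127)
59^3 ≡ 20 (mod 127)
59^6 ≡ 19 (mod 127)
59^7 ≡ 105 (mod 127)
59^9 ≡ 126 (mod 127)
59^14 ≡ 103 (mod 127)
59^18 ≡ 1 (mod 127) ✓
Hence ord(59) = 18.

18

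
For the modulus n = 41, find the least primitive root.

6

φ(41) = 41 − 1 = 40 = 2^3 · 5.
Test candidates g = 2, 3, … against the prime factors q ∈ {2, 5} of φ(41): g is a generator iff g^(40/q) ≢ 1 for every such q.
g = 2: 2^20 ≡ 1 — hits 1, so not a primitive root.
g = 3: 3^20 ≡ 40; 3^8 ≡ 1 — hits 1, so not a primitive root.
g = 4: 4^20 ≡ 1 — hits 1, so not a primitive root.
g = 5: 5^20 ≡ 1 — hits 1, so not a primitive root.
g = 6: 6^20 ≡ 40; 6^8 ≡ 10 — none is 1, so 6 is a primitive root.
The smallest primitive root modulo 41 is 6.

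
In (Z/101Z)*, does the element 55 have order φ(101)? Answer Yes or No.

Yes

φ(101) = 101 − 1 = 100 = 2^2 · 5^2.
Test 55^(100/q) mod 101 for each prime factor q of 100:
55^50 ≡ 100 (mod 101)  [q = 2: ≢ 1 ✓]
55^20 ≡ 36 (mod 101)  [q = 5: ≢ 1 ✓]
Every test exponent gives a nontrivial residue, hence 55 generates the full group.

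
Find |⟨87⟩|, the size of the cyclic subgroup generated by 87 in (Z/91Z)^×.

6

By Lagrange's theorem, ord_91(87) divides φ(91) = φ(7·13) = (7−1)·(13−1) = 6·12 = 72 = 2^3 · 3^2.
Divisors of 72: 1, 2, 3, 4, 6, 8, 9, 12, 18, 24, 36, 72.
Check 87^d mod 91 for each divisor in increasing order:
87^1 ≡ 87 (mod 91)
87^2 ≡ 16 (mod 91)
87^3 ≡ 27 (mod 91)
87^4 ≡ 74 (mod 91)
87^6 ≡ 1 (mod 91) ✓
The smallest such exponent is 6, so the order of 87 is 6.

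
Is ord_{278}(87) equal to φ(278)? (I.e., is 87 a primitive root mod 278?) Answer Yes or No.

No

φ(278) = φ(2)·φ(139) = 1·138 = 138 = 2 · 3 · 23.
87 is a primitive root mod 278 iff 87^(φ(278)/q) ≢ 1 for every prime q | φ(278), i.e. q ∈ {2, 3, 23}.
87^69 ≡ 277 (mod 278)  [q = 2: ≢ 1 ✓]
87^46 ≡ 1 (mod 278)  [q = 3: ≡ 1 ✗]
87^6 ≡ 125 (mod 278)  [q = 23: ≢ 1 ✓]
Since 87^46 ≡ 1, the order of 87 divides 46 < 138, so 87 is not a primitive root.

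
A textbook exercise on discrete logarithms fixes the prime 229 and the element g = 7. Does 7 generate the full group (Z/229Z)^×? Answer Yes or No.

φ(229) = 229 − 1 = 228 = 2^2 · 3 · 19.
It suffices to check that the order of 7 is not a proper divisor of 228: compute 7^(228/q) for q ∈ {2, 3, 19}.
7^114 ≡ 228 (mod 229)  [q = 2: ≢ 1 ✓]
7^76 ≡ 94 (mod 229)  [q = 3: ≢ 1 ✓]
7^12 ≡ 43 (mod 229)  [q = 19: ≢ 1 ✓]
All checks pass, so 7 has order 228 and is a primitive root modulo 229.

Yes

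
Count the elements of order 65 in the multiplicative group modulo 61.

0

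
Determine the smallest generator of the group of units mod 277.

5

φ(277) = 277 − 1 = 276 = 2^2 · 3 · 23.
Test candidates g = 2, 3, … against the prime factors q ∈ {2, 3, 23} of φ(277): g is a generator iff g^(276/q) ≢ 1 for every such q.
g = 2: 2^138 ≡ 276; 2^92 ≡ 1 — hits 1, so not a primitive root.
g = 3: 3^138 ≡ 1 — hits 1, so not a primitive root.
g = 4: 4^138 ≡ 1 — hits 1, so not a primitive root.
g = 5: 5^138 ≡ 276; 5^92 ≡ 116; 5^12 ≡ 27 — none is 1, so 5 is a primitive root.
So 5 is the smallest generator of (Z/277Z)^×.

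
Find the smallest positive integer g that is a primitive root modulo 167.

φ(167) = 167 − 1 = 166 = 2 · 83.
g is a primitive root iff g^(166/q) ≢ 1 (mod 167) for each prime q ∈ {2, 83}.
g = 2: 2^83 ≡ 1 — hits 1, so not a primitive root.
g = 3: 3^83 ≡ 1 — hits 1, so not a primitive root.
g = 4: 4^83 ≡ 1 — hits 1, so not a primitive root.
g = 5: 5^83 ≡ 166; 5^2 ≡ 25 — none is 1, so 5 is a primitive root.
So 5 is the smallest generator of (Z/167Z)^×.

5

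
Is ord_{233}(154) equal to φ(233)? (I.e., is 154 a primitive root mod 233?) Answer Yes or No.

Yes

φ(233) = 233 − 1 = 232 = 2^3 · 29.
Test 154^(232/q) mod 233 for each prime factor q of 232:
154^116 ≡ 232 (mod 233)  [q = 2: ≢ 1 ✓]
154^8 ≡ 8 (mod 233)  [q = 29: ≢ 1 ✓]
All checks pass, so 154 has order 232 and is a primitive root modulo 233.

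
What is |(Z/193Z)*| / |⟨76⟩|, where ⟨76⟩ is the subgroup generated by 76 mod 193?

ord(76) | φ(193) = 193 − 1 = 192 = 2^6 · 3.
Divisors of 192: 1, 2, 3, 4, 6, 8, 12, 16, 24, 32, 48, 64, 96, 192.
Compute 76^d (mod 193) for the divisors d until we hit 1:
76^1 ≡ 76 (mod 193)
76^2 ≡ 179 (mod 193)
76^3 ≡ 94 (mod 193)
76^4 ≡ 3 (mod 193)
76^6 ≡ 151 (mod 193)
76^8 ≡ 9 (mod 193)
76^12 ≡ 27 (mod 193)
76^16 ≡ 81 (mod 193)
76^24 ≡ 150 (mod 193)
76^32 ≡ 192 (mod 193)
76^48 ≡ 112 (mod 193)
76^64 ≡ 1 (mod 193) ✓
So ord_193(76) = 64, hence |⟨76⟩| = 64.
[(Z/193Z)^× : ⟨76⟩] = 192/64 = 3.

3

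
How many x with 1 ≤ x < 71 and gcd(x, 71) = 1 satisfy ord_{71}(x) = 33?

φ(71) = 71 − 1 = 70 = 2 · 5 · 7.
(Z/71Z)^× is cyclic (|G| = 70); a cyclic group of order m has exactly φ(d) elements of each order d | m, and none otherwise.
Since 33 ∤ 70, the count is 0.

0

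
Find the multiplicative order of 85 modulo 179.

89

By Lagrange's theorem, ord_179(85) divides φ(179) = 179 − 1 = 178 = 2 · 89.
Divisors of 178: 1, 2, 89, 178.
Compute 85^d (mod 179) for the divisors d until we hit 1:
85^1 ≡ 85 (mod 179)
85^2 ≡ 65 (mod 179)
85^89 ≡ 1 (mod 179) ✓
The smallest such exponent is 89, so the order of 85 is 89.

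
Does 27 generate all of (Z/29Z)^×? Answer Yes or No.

φ(29) = 29 − 1 = 28 = 2^2 · 7.
It suffices to check that the order of 27 is not a proper divisor of 28: compute 27^(28/q) for q ∈ {2, 7}.
27^14 ≡ 28 (mod 29)  [q = 2: ≢ 1 ✓]
27^4 ≡ 16 (mod 29)  [q = 7: ≢ 1 ✓]
Every test exponent gives a nontrivial residue, hence 27 generates the full group.

Yes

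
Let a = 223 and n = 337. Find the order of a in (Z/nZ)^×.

336

By Lagrange's theorem, ord_337(223) divides φ(337) = 337 − 1 = 336 = 2^4 · 3 · 7.
Divisors of 336: 1, 2, 3, 4, 6, 7, 8, 12, 14, 16, 21, 24, 28, 42, 48, 56, 84, 112, 168, 336.
Test each divisor d:
223^1 ≡ 223 (mod 337)
223^2 ≡ 190 (mod 337)
223^3 ≡ 245 (mod 337)
223^4 ≡ 41 (mod 337)
223^6 ≡ 39 (mod 337)
223^7 ≡ 272 (mod 337)
223^8 ≡ 333 (mod 337)
223^12 ≡ 173 (mod 337)
223^14 ≡ 181 (mod 337)
223^16 ≡ 16 (mod 337)
223^21 ≡ 30 (mod 337)
223^24 ≡ 273 (mod 337)
223^28 ≡ 72 (mod 337)
223^42 ≡ 226 (mod 337)
223^48 ≡ 52 (mod 337)
223^56 ≡ 129 (mod 337)
223^84 ≡ 189 (mod 337)
223^112 ≡ 128 (mod 337)
223^168 ≡ 336 (mod 337)
223^336 ≡ 1 (mod 337) ✓
The smallest such exponent is 336, so the order of 223 is 336.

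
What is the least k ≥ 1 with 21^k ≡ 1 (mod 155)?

Since 21 ∈ (Z/155Z)^×, its order divides φ(155) = φ(5·31) = (5−1)·(31−1) = 4·30 = 120 = 2^3 · 3 · 5.
Divisors of 120: 1, 2, 3, 4, 5, 6, 8, 10, 12, 15, 20, 24, 30, 40, 60, 120.
Evaluate successive powers at the divisors of 120:
21^1 ≡ 21 (mod 155)
21^2 ≡ 131 (mod 155)
21^3 ≡ 116 (mod 155)
21^4 ≡ 111 (mod 155)
21^5 ≡ 6 (mod 155)
21^6 ≡ 126 (mod 155)
21^8 ≡ 76 (mod 155)
21^10 ≡ 36 (mod 155)
21^12 ≡ 66 (mod 155)
21^15 ≡ 61 (mod 155)
21^20 ≡ 56 (mod 155)
21^24 ≡ 16 (mod 155)
21^30 ≡ 1 (mod 155) ✓
Hence ord(21) = 30.

30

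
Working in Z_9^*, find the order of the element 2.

ord(2) | φ(9) = φ(3^2) = 3·(3−1) = 6 = 2 · 3.
Divisors of 6: 1, 2, 3, 6.
Evaluate successive powers at the divisors of 6:
2^1 ≡ 2 (mod 9)
2^2 ≡ 4 (mod 9)
2^3 ≡ 8 (mod 9)
2^6 ≡ 1 (mod 9) ✓
The smallest such exponent is 6, so the order of 2 is 6.

6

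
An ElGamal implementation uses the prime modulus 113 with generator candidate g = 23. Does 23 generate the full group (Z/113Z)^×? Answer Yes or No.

Yes

φ(113) = 113 − 1 = 112 = 2^4 · 7.
23 is a primitive root mod 113 iff 23^(φ(113)/q) ≢ 1 for every prime q | φ(113), i.e. q ∈ {2, 7}.
23^56 ≡ 112 (mod 113)  [q = 2: ≢ 1 ✓]
23^16 ≡ 30 (mod 113)  [q = 7: ≢ 1 ✓]
Every test exponent gives a nontrivial residue, hence 23 generates the full group.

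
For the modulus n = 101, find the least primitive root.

φ(101) = 101 − 1 = 100 = 2^2 · 5^2.
Test candidates g = 2, 3, … against the prime factors q ∈ {2, 5} of φ(101): g is a generator iff g^(100/q) ≢ 1 for every such q.
g = 2: 2^50 ≡ 100; 2^20 ≡ 95 — none is 1, so 2 is a primitive root.
So 2 is the smallest generator of (Z/101Z)^×.

2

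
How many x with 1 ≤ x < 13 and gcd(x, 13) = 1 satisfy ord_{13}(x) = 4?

φ(13) = 13 − 1 = 12 = 2^2 · 3.
Since (Z/13Z)^× is cyclic of order 12, the number of elements of order d is φ(d) when d | 12 and 0 otherwise.
4 = 2^2 divides 12, and φ(4) = 2.

2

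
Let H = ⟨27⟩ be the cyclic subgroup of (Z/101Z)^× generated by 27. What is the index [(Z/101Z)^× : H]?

1

Since 27 ∈ (Z/101Z)^×, its order divides φ(101) = 101 − 1 = 100 = 2^2 · 5^2.
Divisors of 100: 1, 2, 4, 5, 10, 20, 25, 50, 100.
Evaluate successive powers at the divisors of 100:
27^1 ≡ 27
27^2 ≡ 22
27^4 ≡ 80
27^5 ≡ 39
27^10 ≡ 6
27^20 ≡ 36
27^25 ≡ 91
27^50 ≡ 100
27^100 ≡ 1
Thus |⟨27⟩| = ord(27) = 100.
The index is φ(101) / ord(27) = 100 / 100 = 1.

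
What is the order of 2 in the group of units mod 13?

The order of 2 must divide φ(13) = 13 − 1 = 12 = 2^2 · 3.
Divisors of 12: 1, 2, 3, 4, 6, 12.
Check 2^d mod 13 for each divisor in increasing order:
2^1 ≡ 2
2^2 ≡ 4
2^3 ≡ 8
2^4 ≡ 3
2^6 ≡ 12
2^12 ≡ 1
Therefore the multiplicative order of 2 modulo 13 is 12.

12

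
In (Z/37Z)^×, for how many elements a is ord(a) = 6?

2

φ(37) = 37 − 1 = 36 = 2^2 · 3^2.
(Z/37Z)^× is cyclic (|G| = 36); a cyclic group of order m has exactly φ(d) elements of each order d | m, and none otherwise.
6 = 2 · 3 divides 36, and φ(6) = 2.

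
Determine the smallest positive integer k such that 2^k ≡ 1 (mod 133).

18

By Lagrange's theorem, ord_133(2) divides φ(133) = φ(7·19) = (7−1)·(19−1) = 6·18 = 108 = 2^2 · 3^3.
Divisors of 108: 1, 2, 3, 4, 6, 9, 12, 18, 27, 36, 54, 108.
Compute 2^d (mod 133) for the divisors d until we hit 1:
2^1 ≡ 2 (mod 133)
2^2 ≡ 4 (mod 133)
2^3 ≡ 8 (mod 133)
2^4 ≡ 16 (mod 133)
2^6 ≡ 64 (mod 133)
2^9 ≡ 113 (mod 133)
2^12 ≡ 106 (mod 133)
2^18 ≡ 1 (mod 133) ✓
Therefore the multiplicative order of 2 modulo 133 is 18.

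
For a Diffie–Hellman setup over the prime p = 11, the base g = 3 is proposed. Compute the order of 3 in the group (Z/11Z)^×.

5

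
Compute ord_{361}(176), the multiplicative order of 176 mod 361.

ord(176) | φ(361) = φ(19^2) = 19·(19−1) = 342 = 2 · 3^2 · 19.
Divisors of 342: 1, 2, 3, 6, 9, 18, 19, 38, 57, 114, 171, 342.
Test each divisor d:
176^1 ≡ 176 (mod 361)
176^2 ≡ 291 (mod 361)
176^3 ≡ 315 (mod 361)
176^6 ≡ 311 (mod 361)
176^9 ≡ 134 (mod 361)
176^18 ≡ 267 (mod 361)
176^19 ≡ 62 (mod 361)
176^38 ≡ 234 (mod 361)
176^57 ≡ 68 (mod 361)
176^114 ≡ 292 (mod 361)
176^171 ≡ 1 (mod 361) ✓
Hence ord(176) = 171.

171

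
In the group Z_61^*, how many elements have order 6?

2

φ(61) = 61 − 1 = 60 = 2^2 · 3 · 5.
Since (Z/61Z)^× is cyclic of order 60, the number of elements of order d is φ(d) when d | 60 and 0 otherwise.
6 = 2 · 3 divides 60, and φ(6) = 2.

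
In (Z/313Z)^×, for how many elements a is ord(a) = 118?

0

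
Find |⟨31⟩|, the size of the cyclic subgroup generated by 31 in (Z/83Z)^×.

41

The order of 31 must divide φ(83) = 83 − 1 = 82 = 2 · 41.
Divisors of 82: 1, 2, 41, 82.
Evaluate successive powers at the divisors of 82:
31^1 ≡ 31 (mod 83)
31^2 ≡ 48 (mod 83)
31^41 ≡ 1 (mod 83) ✓
The smallest such exponent is 41, so the order of 31 is 41.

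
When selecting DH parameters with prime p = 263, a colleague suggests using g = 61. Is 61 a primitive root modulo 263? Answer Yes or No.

No

φ(263) = 263 − 1 = 262 = 2 · 131.
An element g generates (Z/263Z)^× iff g^(262/q) ≢ 1 (mod 263) for each prime q ∈ {2, 131}.
61^131 ≡ 1 (mod 263)  [q = 2: ≡ 1 ✗]
61^2 ≡ 39 (mod 263)  [q = 131: ≢ 1 ✓]
The check at q = 2 fails, so 61 generates a proper subgroup.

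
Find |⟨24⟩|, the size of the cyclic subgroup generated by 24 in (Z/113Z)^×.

112

Since 24 ∈ (Z/113Z)^×, its order divides φ(113) = 113 − 1 = 112 = 2^4 · 7.
Divisors of 112: 1, 2, 4, 7, 8, 14, 16, 28, 56, 112.
Evaluate successive powers at the divisors of 112:
24^1 ≡ 24 (mod 113)
24^2 ≡ 11 (mod 113)
24^4 ≡ 8 (mod 113)
24^7 ≡ 78 (mod 113)
24^8 ≡ 64 (mod 113)
24^14 ≡ 95 (mod 113)
24^16 ≡ 28 (mod 113)
24^28 ≡ 98 (mod 113)
24^56 ≡ 112 (mod 113)
24^112 ≡ 1 (mod 113) ✓
Hence ord(24) = 112.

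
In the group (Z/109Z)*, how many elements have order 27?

φ(109) = 109 − 1 = 108 = 2^2 · 3^3.
Since (Z/109Z)^× is cyclic of order 108, the number of elements of order d is φ(d) when d | 108 and 0 otherwise.
27 = 3^3 divides 108, and φ(27) = 18.

18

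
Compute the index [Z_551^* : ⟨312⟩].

12

The order of 312 must divide φ(551) = φ(19·29) = (19−1)·(29−1) = 18·28 = 504 = 2^3 · 3^2 · 7.
Divisors of 504: 1, 2, 3, 4, 6, 7, 8, 9, 12, 14, 18, 21, 24, 28, 36, 42, 56, 63, 72, 84, 126, 168, 252, 504.
Test each divisor d:
312^1 ≡ 312 (mod 551)
312^2 ≡ 368 (mod 551)
312^3 ≡ 208 (mod 551)
312^4 ≡ 429 (mod 551)
312^6 ≡ 286 (mod 551)
312^7 ≡ 521 (mod 551)
312^8 ≡ 7 (mod 551)
312^9 ≡ 531 (mod 551)
312^12 ≡ 248 (mod 551)
312^14 ≡ 349 (mod 551)
312^18 ≡ 400 (mod 551)
312^21 ≡ 550 (mod 551)
312^24 ≡ 343 (mod 551)
312^28 ≡ 30 (mod 551)
312^36 ≡ 210 (mod 551)
312^42 ≡ 1 (mod 551) ✓
Thus |⟨312⟩| = ord(312) = 42.
[(Z/551Z)^× : ⟨312⟩] = 504/42 = 12.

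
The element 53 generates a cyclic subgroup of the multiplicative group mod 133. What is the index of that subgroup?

6

ord(53) | φ(133) = φ(7·19) = (7−1)·(19−1) = 6·18 = 108 = 2^2 · 3^3.
Divisors of 108: 1, 2, 3, 4, 6, 9, 12, 18, 27, 36, 54, 108.
Check 53^d mod 133 for each divisor in increasing order:
53^1 ≡ 53 (mod 133)
53^2 ≡ 16 (mod 133)
53^3 ≡ 50 (mod 133)
53^4 ≡ 123 (mod 133)
53^6 ≡ 106 (mod 133)
53^9 ≡ 113 (mod 133)
53^12 ≡ 64 (mod 133)
53^18 ≡ 1 (mod 133) ✓
The order of 53 is 18, so the subgroup it generates has 18 elements.
Index = |(Z/133Z)^×| / |⟨53⟩| = 108 / 18 = 6.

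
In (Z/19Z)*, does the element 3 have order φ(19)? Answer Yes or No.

φ(19) = 19 − 1 = 18 = 2 · 3^2.
3 is a primitive root mod 19 iff 3^(φ(19)/q) ≢ 1 for every prime q | φ(19), i.e. q ∈ {2, 3}.
3^9 ≡ 18 (mod 19)  [q = 2: ≢ 1 ✓]
3^6 ≡ 7 (mod 19)  [q = 3: ≢ 1 ✓]
All checks pass, so 3 has order 18 and is a primitive root modulo 19.

Yes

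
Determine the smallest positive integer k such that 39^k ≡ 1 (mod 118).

The order of 39 must divide φ(118) = φ(2)·φ(59) = 1·58 = 58 = 2 · 29.
Divisors of 58: 1, 2, 29, 58.
Test each divisor d:
39^1 ≡ 39 (mod 118)
39^2 ≡ 105 (mod 118)
39^29 ≡ 117 (mod 118)
39^58 ≡ 1 (mod 118) ✓
Therefore the multiplicative order of 39 modulo 118 is 58.

58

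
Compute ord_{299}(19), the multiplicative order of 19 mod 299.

132

The order of 19 must divide φ(299) = φ(13·23) = (13−1)·(23−1) = 12·22 = 264 = 2^3 · 3 · 11.
Divisors of 264: 1, 2, 3, 4, 6, 8, 11, 12, 22, 24, 33, 44, 66, 88, 132, 264.
Check 19^d mod 299 for each divisor in increasing order:
19^1 ≡ 19
19^2 ≡ 62
19^3 ≡ 281
19^4 ≡ 256
19^6 ≡ 25
19^8 ≡ 55
19^11 ≡ 206
19^12 ≡ 27
19^22 ≡ 277
19^24 ≡ 131
19^33 ≡ 252
19^44 ≡ 185
19^66 ≡ 116
19^88 ≡ 139
19^132 ≡ 1
Therefore the multiplicative order of 19 modulo 299 is 132.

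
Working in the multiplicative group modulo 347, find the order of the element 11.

173

ord(11) | φ(347) = 347 − 1 = 346 = 2 · 173.
Divisors of 346: 1, 2, 173, 346.
Check 11^d mod 347 for each divisor in increasing order:
11^1 ≡ 11
11^2 ≡ 121
11^173 ≡ 1
The smallest such exponent is 173, so the order of 11 is 173.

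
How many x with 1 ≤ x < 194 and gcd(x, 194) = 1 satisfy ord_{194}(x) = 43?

φ(194) = φ(2)·φ(97) = 1·96 = 96 = 2^5 · 3.
In a cyclic group of order 96, there are φ(d) elements of order d for each divisor d of 96, and zero for non-divisors.
Here 96 is not a multiple of 43, so there are no elements of order 43.

0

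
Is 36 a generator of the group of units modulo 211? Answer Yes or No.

No

φ(211) = 211 − 1 = 210 = 2 · 3 · 5 · 7.
36 is a primitive root mod 211 iff 36^(φ(211)/q) ≢ 1 for every prime q | φ(211), i.e. q ∈ {2, 3, 5, 7}.
36^105 ≡ 1 (mod 211)  [q = 2: ≡ 1 ✗]
36^70 ≡ 196 (mod 211)  [q = 3: ≢ 1 ✓]
36^42 ≡ 188 (mod 211)  [q = 5: ≢ 1 ✓]
36^30 ≡ 148 (mod 211)  [q = 7: ≢ 1 ✓]
Since 36^105 ≡ 1, the order of 36 divides 105 < 210, so 36 is not a primitive root.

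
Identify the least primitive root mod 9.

2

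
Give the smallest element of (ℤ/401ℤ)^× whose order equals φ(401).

3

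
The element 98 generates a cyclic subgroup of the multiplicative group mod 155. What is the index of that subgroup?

10

ord(98) | φ(155) = φ(5·31) = (5−1)·(31−1) = 4·30 = 120 = 2^3 · 3 · 5.
Divisors of 120: 1, 2, 3, 4, 5, 6, 8, 10, 12, 15, 20, 24, 30, 40, 60, 120.
Test each divisor d:
98^1 ≡ 98 (mod 155)
98^2 ≡ 149 (mod 155)
98^3 ≡ 32 (mod 155)
98^4 ≡ 36 (mod 155)
98^5 ≡ 118 (mod 155)
98^6 ≡ 94 (mod 155)
98^8 ≡ 56 (mod 155)
98^10 ≡ 129 (mod 155)
98^12 ≡ 1 (mod 155) ✓
Thus |⟨98⟩| = ord(98) = 12.
[(Z/155Z)^× : ⟨98⟩] = 120/12 = 10.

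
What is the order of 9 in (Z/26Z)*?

3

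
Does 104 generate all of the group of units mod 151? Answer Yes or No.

φ(151) = 151 − 1 = 150 = 2 · 3 · 5^2.
104 is a primitive root mod 151 iff 104^(φ(151)/q) ≢ 1 for every prime q | φ(151), i.e. q ∈ {2, 3, 5}.
104^75 ≡ 150 (mod 151)  [q = 2: ≢ 1 ✓]
104^50 ≡ 118 (mod 151)  [q = 3: ≢ 1 ✓]
104^30 ≡ 59 (mod 151)  [q = 5: ≢ 1 ✓]
Every test exponent gives a nontrivial residue, hence 104 generates the full group.

Yes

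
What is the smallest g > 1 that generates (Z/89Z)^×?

3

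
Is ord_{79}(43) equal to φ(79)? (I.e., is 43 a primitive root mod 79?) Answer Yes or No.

φ(79) = 79 − 1 = 78 = 2 · 3 · 13.
An element g generates (Z/79Z)^× iff g^(78/q) ≢ 1 (mod 79) for each prime q ∈ {2, 3, 13}.
43^39 ≡ 78 (mod 79)  [q = 2: ≢ 1 ✓]
43^26 ≡ 23 (mod 79)  [q = 3: ≢ 1 ✓]
43^6 ≡ 62 (mod 79)  [q = 13: ≢ 1 ✓]
None equal 1, so ord_79(43) = 78: 43 is a primitive root.

Yes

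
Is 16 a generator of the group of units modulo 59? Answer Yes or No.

φ(59) = 59 − 1 = 58 = 2 · 29.
An element g generates (Z/59Z)^× iff g^(58/q) ≢ 1 (mod 59) for each prime q ∈ {2, 29}.
16^29 ≡ 1 (mod 59)  [q = 2: ≡ 1 ✗]
16^2 ≡ 20 (mod 59)  [q = 29: ≢ 1 ✓]
16^29 ≡ 1 shows ord(16) | 29, strictly less than φ(59); not a primitive root.

No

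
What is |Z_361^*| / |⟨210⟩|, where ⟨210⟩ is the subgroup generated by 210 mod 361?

18

The order of 210 must divide φ(361) = φ(19^2) = 19·(19−1) = 342 = 2 · 3^2 · 19.
Divisors of 342: 1, 2, 3, 6, 9, 18, 19, 38, 57, 114, 171, 342.
Compute 210^d (mod 361) for the divisors d until we hit 1:
210^1 ≡ 210 (mod 361)
210^2 ≡ 58 (mod 361)
210^3 ≡ 267 (mod 361)
210^6 ≡ 172 (mod 361)
210^9 ≡ 77 (mod 361)
210^18 ≡ 153 (mod 361)
210^19 ≡ 1 (mod 361) ✓
So ord_361(210) = 19, hence |⟨210⟩| = 19.
The index is φ(361) / ord(210) = 342 / 19 = 18.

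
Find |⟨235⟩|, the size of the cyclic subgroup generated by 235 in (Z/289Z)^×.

272

The order of 235 must divide φ(289) = φ(17^2) = 17·(17−1) = 272 = 2^4 · 17.
Divisors of 272: 1, 2, 4, 8, 16, 17, 34, 68, 136, 272.
Test each divisor d:
235^1 ≡ 235
235^2 ≡ 26
235^4 ≡ 98
235^8 ≡ 67
235^16 ≡ 154
235^17 ≡ 65
235^34 ≡ 179
235^68 ≡ 251
235^136 ≡ 288
235^272 ≡ 1
Hence ord(235) = 272.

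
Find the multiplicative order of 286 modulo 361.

19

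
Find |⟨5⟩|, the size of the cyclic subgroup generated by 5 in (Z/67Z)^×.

22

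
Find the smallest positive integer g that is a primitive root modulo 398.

φ(398) = φ(2)·φ(199) = 1·198 = 198 = 2 · 3^2 · 11.
Test candidates g = 2, 3, … against the prime factors q ∈ {2, 3, 11} of φ(398): g is a generator iff g^(198/q) ≢ 1 for every such q.
g = 2: gcd(2, 398) = 2 > 1, not a unit — skip.
g = 3: 3^99 ≡ 397; 3^66 ≡ 305; 3^18 ≡ 125 — none is 1, so 3 is a primitive root.
The smallest primitive root modulo 398 is 3.

3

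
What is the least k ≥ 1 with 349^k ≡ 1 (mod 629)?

72

Since 349 ∈ (Z/629Z)^×, its order divides φ(629) = φ(17·37) = (17−1)·(37−1) = 16·36 = 576 = 2^6 · 3^2.
Divisors of 576: 1, 2, 3, 4, 6, 8, 9, 12, 16, 18, 24, 32, 36, 48, 64, 72, 96, 144, 192, 288, 576.
Test each divisor d:
349^1 ≡ 349
349^2 ≡ 404
349^3 ≡ 100
349^4 ≡ 305
349^6 ≡ 565
349^8 ≡ 562
349^9 ≡ 519
349^12 ≡ 322
349^16 ≡ 86
349^18 ≡ 149
349^24 ≡ 528
349^32 ≡ 477
349^36 ≡ 186
349^48 ≡ 137
349^64 ≡ 460
349^72 ≡ 1
Therefore the multiplicative order of 349 modulo 629 is 72.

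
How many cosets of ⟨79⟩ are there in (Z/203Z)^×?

By Lagrange's theorem, ord_203(79) divides φ(203) = φ(7·29) = (7−1)·(29−1) = 6·28 = 168 = 2^3 · 3 · 7.
Divisors of 168: 1, 2, 3, 4, 6, 7, 8, 12, 14, 21, 24, 28, 42, 56, 84, 168.
Test each divisor d:
79^1 ≡ 79 (mod 203)
79^2 ≡ 151 (mod 203)
79^3 ≡ 155 (mod 203)
79^4 ≡ 65 (mod 203)
79^6 ≡ 71 (mod 203)
79^7 ≡ 128 (mod 203)
79^8 ≡ 165 (mod 203)
79^12 ≡ 169 (mod 203)
79^14 ≡ 144 (mod 203)
79^21 ≡ 162 (mod 203)
79^24 ≡ 141 (mod 203)
79^28 ≡ 30 (mod 203)
79^42 ≡ 57 (mod 203)
79^56 ≡ 88 (mod 203)
79^84 ≡ 1 (mod 203) ✓
So ord_203(79) = 84, hence |⟨79⟩| = 84.
Index = |(Z/203Z)^×| / |⟨79⟩| = 168 / 84 = 2.

2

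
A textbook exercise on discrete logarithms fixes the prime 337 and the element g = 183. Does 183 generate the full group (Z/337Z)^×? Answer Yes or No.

Yes

φ(337) = 337 − 1 = 336 = 2^4 · 3 · 7.
An element g generates (Z/337Z)^× iff g^(336/q) ≢ 1 (mod 337) for each prime q ∈ {2, 3, 7}.
183^168 ≡ 336 (mod 337)  [q = 2: ≢ 1 ✓]
183^112 ≡ 128 (mod 337)  [q = 3: ≢ 1 ✓]
183^48 ≡ 295 (mod 337)  [q = 7: ≢ 1 ✓]
Every test exponent gives a nontrivial residue, hence 183 generates the full group.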